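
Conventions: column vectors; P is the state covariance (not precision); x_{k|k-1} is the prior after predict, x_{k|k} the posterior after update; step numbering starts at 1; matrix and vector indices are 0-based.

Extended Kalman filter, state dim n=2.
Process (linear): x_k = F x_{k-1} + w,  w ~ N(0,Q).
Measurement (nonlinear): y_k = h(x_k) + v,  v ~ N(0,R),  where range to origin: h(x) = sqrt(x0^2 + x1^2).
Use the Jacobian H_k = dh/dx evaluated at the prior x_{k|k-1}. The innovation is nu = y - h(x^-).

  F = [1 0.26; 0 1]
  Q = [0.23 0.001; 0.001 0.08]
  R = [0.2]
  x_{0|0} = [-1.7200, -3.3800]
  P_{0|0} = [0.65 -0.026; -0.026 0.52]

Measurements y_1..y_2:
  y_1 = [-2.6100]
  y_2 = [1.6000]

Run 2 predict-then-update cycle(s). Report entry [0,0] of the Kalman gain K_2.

K[0,0] = 0.7712

step 1: x^-=[-2.5988, -3.3800]  P^-=[0.9016 0.1102; 0.1102 0.6000]  H_jac=[-0.6095 -0.7928]  S=[1.0186]  K=[-0.6253; -0.5329]  nu=[-6.8736]  x^+=[1.6994, 0.2832]  P^+=[0.5033 -0.2292; -0.2292 0.3107]
step 2: x^-=[1.7731, 0.2832]  P^-=[0.6351 -0.1475; -0.1475 0.3907]  H_jac=[0.9875 0.1577]  S=[0.7831]  K=[0.7712; -0.1073]  nu=[-0.1955]  x^+=[1.6223, 0.3041]  P^+=[0.1694 -0.0827; -0.0827 0.3817]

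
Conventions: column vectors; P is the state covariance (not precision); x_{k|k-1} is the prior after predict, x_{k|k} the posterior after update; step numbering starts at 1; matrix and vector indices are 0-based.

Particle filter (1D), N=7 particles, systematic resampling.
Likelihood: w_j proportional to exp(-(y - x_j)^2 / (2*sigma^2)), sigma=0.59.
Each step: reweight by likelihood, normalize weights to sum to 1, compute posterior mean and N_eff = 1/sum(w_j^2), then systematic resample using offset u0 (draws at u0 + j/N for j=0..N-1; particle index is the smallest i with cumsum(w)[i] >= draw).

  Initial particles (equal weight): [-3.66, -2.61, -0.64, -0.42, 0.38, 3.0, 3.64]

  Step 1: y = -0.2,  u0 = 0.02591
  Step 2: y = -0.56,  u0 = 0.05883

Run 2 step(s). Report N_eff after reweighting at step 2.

step 1: w=[0.0000, 0.0001, 0.3282, 0.4043, 0.2673, 0.0000, 0.0000]  mean=-0.2786  Neff=2.9181  idx=[2, 2, 2, 3, 3, 4, 4]
step 2: w=[0.1808, 0.1808, 0.1808, 0.1774, 0.1774, 0.0513, 0.0513]  mean=-0.4573  Neff=6.0116  idx=[0, 1, 1, 2, 3, 4, 5]

N_eff = 6.0116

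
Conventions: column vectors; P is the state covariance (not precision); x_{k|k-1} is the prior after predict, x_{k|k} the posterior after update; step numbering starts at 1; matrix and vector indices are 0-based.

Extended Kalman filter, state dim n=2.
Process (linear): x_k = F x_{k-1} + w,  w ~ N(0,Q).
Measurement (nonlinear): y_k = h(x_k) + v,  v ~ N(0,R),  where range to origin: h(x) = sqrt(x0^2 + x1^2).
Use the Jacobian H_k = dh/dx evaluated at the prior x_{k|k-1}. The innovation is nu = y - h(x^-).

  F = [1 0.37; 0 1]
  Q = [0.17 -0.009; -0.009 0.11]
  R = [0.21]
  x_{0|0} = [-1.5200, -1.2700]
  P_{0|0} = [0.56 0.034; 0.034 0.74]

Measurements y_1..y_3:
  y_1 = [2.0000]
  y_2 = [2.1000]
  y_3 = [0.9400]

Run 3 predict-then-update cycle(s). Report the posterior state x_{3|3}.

x_post = [-1.5002, -0.2987]

step 1: x^-=[-1.9899, -1.2700]  P^-=[0.8565 0.2988; 0.2988 0.8500]  H_jac=[-0.8430 -0.5380]  S=[1.3356]  K=[-0.6609; -0.5310]  nu=[-0.3606]  x^+=[-1.7516, -1.0785]  P^+=[0.2731 -0.1699; -0.1699 0.4735]
step 2: x^-=[-2.1506, -1.0785]  P^-=[0.3822 -0.0037; -0.0037 0.5835]  H_jac=[-0.8939 -0.4483]  S=[0.6296]  K=[-0.5399; -0.4101]  nu=[-0.3059]  x^+=[-1.9855, -0.9531]  P^+=[0.1986 -0.1431; -0.1431 0.4775]
step 3: x^-=[-2.3381, -0.9531]  P^-=[0.3281 0.0246; 0.0246 0.5875]  H_jac=[-0.9260 -0.3775]  S=[0.5922]  K=[-0.5287; -0.4129]  nu=[-1.5849]  x^+=[-1.5002, -0.2987]  P^+=[0.1626 -0.1047; -0.1047 0.4866]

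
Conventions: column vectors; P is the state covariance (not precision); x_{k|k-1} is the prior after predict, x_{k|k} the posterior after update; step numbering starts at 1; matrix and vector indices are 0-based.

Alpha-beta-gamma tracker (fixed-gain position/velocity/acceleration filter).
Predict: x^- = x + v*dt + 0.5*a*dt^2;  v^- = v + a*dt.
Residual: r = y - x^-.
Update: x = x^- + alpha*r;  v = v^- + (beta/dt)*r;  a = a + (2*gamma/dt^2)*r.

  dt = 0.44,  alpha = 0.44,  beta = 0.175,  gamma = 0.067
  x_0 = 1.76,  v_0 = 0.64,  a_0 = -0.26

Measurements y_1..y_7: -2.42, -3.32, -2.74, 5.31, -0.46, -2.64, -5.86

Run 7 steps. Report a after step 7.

step 1: x_pred=2.0164  r=-4.4364  x^+=0.0644  v^+=-1.2389  a^+=-3.3307
step 2: x_pred=-0.8031  r=-2.5169  x^+=-1.9105  v^+=-3.7054  a^+=-5.0727
step 3: x_pred=-4.0320  r=1.2920  x^+=-3.4635  v^+=-5.4236  a^+=-4.1785
step 4: x_pred=-6.2544  r=11.5644  x^+=-1.1660  v^+=-2.6626  a^+=3.8258
step 5: x_pred=-1.9673  r=1.5073  x^+=-1.3041  v^+=-0.3798  a^+=4.8690
step 6: x_pred=-0.9999  r=-1.6401  x^+=-1.7215  v^+=1.1102  a^+=3.7338
step 7: x_pred=-0.8716  r=-4.9884  x^+=-3.0665  v^+=0.7691  a^+=0.2811

a_post = 0.2811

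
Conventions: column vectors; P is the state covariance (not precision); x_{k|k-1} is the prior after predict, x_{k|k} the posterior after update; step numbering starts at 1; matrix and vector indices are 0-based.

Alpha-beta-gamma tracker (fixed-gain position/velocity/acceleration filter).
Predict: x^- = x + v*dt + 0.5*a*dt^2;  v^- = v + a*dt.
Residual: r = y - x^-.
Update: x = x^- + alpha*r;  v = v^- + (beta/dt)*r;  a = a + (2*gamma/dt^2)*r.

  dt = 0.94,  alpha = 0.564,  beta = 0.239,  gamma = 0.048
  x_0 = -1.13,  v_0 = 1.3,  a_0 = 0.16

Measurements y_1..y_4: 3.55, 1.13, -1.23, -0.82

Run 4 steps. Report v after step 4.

step 1: x_pred=0.1627  r=3.3873  x^+=2.0731  v^+=2.3116  a^+=0.5280
step 2: x_pred=4.4794  r=-3.3494  x^+=2.5903  v^+=1.9564  a^+=0.1641
step 3: x_pred=4.5018  r=-5.7318  x^+=1.2691  v^+=0.6533  a^+=-0.4586
step 4: x_pred=1.6806  r=-2.5006  x^+=0.2703  v^+=-0.4136  a^+=-0.7303

v_post = -0.4136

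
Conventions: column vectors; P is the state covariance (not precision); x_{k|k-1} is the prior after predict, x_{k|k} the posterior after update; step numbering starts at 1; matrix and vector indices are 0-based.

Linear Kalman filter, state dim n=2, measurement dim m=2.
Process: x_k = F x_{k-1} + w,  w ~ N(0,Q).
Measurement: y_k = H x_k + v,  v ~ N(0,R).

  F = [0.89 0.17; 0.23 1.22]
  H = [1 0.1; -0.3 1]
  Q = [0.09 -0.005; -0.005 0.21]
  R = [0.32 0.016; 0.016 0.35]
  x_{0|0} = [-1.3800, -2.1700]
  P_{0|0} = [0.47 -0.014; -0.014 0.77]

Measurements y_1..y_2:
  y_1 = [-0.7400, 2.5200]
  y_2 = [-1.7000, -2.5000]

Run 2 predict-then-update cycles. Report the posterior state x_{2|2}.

step 1: x^-=[-1.5971, -2.9648]  P^-=[0.4803 0.2352; 0.2352 1.3731]  S=[0.8611 0.2373; 0.2373 1.6252]  K=[0.5936 -0.0306; 0.2205 0.7692]  nu=[1.1536, 5.0057]  x^+=[-1.0658, 1.1402]  P^+=[0.1840 0.0540; 0.0540 0.2890]
step 2: x^-=[-0.7547, 1.1459]  P^-=[0.2605 0.1533; 0.1533 0.6801]  S=[0.6179 0.1546; 0.1546 0.9616]  K=[0.4447 0.0067; 0.2013 0.6271]  nu=[-1.0599, -3.8724]  x^+=[-1.2519, -1.4958]  P^+=[0.1373 0.0507; 0.0507 0.2379]

x_post = [-1.2519, -1.4958]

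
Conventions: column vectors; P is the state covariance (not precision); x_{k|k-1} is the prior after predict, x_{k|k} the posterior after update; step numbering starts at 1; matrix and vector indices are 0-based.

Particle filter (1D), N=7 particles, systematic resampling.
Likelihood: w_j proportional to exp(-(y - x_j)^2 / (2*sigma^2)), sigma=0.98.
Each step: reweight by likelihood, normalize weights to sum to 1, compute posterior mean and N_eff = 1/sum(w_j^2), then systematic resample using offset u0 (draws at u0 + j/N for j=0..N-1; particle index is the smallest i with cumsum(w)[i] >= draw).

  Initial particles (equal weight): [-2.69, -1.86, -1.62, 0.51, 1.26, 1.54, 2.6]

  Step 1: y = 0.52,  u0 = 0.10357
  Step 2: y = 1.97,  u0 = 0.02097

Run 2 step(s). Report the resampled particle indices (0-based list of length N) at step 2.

step 1: w=[0.0018, 0.0202, 0.0356, 0.3864, 0.2905, 0.2248, 0.0406]  mean=0.9147  Neff=3.4775  idx=[3, 3, 3, 4, 4, 5, 6]
step 2: w=[0.0776, 0.0776, 0.0776, 0.1810, 0.1810, 0.2138, 0.1914]  mean=1.4018  Neff=6.0263  idx=[0, 2, 3, 4, 4, 5, 6]

resampled_idx = [0, 2, 3, 4, 4, 5, 6]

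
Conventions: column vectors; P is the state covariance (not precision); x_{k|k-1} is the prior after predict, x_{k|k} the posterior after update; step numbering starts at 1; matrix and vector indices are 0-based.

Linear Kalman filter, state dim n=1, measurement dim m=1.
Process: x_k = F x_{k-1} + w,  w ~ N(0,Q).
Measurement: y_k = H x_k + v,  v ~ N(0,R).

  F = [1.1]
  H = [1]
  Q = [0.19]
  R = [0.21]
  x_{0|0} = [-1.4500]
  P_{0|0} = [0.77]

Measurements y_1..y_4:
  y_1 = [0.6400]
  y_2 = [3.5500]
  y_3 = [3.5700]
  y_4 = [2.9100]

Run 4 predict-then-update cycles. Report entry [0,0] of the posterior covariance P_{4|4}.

step 1: x^-=[-1.5950]  P^-=[1.1217]  S=[1.3317]  K=[0.8423]  nu=[2.2350]  x^+=[0.2876]  P^+=[0.1769]
step 2: x^-=[0.3163]  P^-=[0.4040]  S=[0.6140]  K=[0.6580]  nu=[3.2337]  x^+=[2.4441]  P^+=[0.1382]
step 3: x^-=[2.6885]  P^-=[0.3572]  S=[0.5672]  K=[0.6298]  nu=[0.8815]  x^+=[3.2436]  P^+=[0.1322]
step 4: x^-=[3.5680]  P^-=[0.3500]  S=[0.5600]  K=[0.6250]  nu=[-0.6580]  x^+=[3.1567]  P^+=[0.1313]

P_post[0,0] = 0.1313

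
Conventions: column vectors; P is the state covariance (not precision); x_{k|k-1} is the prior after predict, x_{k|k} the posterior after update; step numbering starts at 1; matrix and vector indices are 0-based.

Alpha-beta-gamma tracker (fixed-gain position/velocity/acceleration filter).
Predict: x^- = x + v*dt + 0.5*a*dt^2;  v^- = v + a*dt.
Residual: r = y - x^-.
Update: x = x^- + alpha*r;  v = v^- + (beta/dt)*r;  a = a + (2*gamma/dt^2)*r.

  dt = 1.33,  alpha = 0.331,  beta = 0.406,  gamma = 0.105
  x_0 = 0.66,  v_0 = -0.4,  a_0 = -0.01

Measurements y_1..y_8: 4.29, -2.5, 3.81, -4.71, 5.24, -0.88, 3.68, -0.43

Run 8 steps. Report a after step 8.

a_post = 0.1335

step 1: x_pred=0.1192  r=4.1708  x^+=1.4997  v^+=0.8599  a^+=0.4852
step 2: x_pred=3.0725  r=-5.5725  x^+=1.2280  v^+=-0.1959  a^+=-0.1764
step 3: x_pred=0.8114  r=2.9986  x^+=1.8039  v^+=0.4848  a^+=0.1796
step 4: x_pred=2.6076  r=-7.3176  x^+=0.1855  v^+=-1.5101  a^+=-0.6891
step 5: x_pred=-2.4325  r=7.6725  x^+=0.1071  v^+=-0.0845  a^+=0.2217
step 6: x_pred=0.1908  r=-1.0708  x^+=-0.1637  v^+=-0.1165  a^+=0.0946
step 7: x_pred=-0.2350  r=3.9150  x^+=1.0609  v^+=1.2044  a^+=0.5594
step 8: x_pred=3.1574  r=-3.5874  x^+=1.9700  v^+=0.8532  a^+=0.1335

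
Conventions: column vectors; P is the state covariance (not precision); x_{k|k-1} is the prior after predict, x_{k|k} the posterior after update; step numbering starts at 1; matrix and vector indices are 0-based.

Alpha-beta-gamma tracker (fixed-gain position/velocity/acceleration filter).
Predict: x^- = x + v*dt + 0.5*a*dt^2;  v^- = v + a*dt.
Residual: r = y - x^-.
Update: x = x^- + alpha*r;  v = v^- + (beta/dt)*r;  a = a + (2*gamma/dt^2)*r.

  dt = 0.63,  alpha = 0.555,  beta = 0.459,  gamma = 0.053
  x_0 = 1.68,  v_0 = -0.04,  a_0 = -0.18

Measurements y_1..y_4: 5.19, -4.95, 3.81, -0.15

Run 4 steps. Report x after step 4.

step 1: x_pred=1.6191  r=3.5709  x^+=3.6009  v^+=2.4483  a^+=0.7737
step 2: x_pred=5.2969  r=-10.2469  x^+=-0.3901  v^+=-4.5299  a^+=-1.9629
step 3: x_pred=-3.6335  r=7.4435  x^+=0.4976  v^+=-0.3434  a^+=0.0250
step 4: x_pred=0.2862  r=-0.4362  x^+=0.0441  v^+=-0.6455  a^+=-0.0915

x_post = 0.0441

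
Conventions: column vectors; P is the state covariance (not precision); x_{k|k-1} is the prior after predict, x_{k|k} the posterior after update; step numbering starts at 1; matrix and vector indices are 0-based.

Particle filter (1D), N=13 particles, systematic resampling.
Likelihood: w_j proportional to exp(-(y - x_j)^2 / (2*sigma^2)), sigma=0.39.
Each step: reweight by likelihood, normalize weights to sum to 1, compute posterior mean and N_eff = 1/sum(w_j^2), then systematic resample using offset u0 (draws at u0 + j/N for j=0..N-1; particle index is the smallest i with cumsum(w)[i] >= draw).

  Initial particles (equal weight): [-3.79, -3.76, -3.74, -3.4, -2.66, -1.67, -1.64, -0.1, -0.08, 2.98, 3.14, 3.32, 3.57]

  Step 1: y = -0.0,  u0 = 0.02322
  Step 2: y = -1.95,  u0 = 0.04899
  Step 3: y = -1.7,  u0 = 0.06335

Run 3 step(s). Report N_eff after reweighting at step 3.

N_eff = 12.8708

step 1: w=[0.0000, 0.0000, 0.0000, 0.0000, 0.0000, 0.0001, 0.0001, 0.4970, 0.5029, 0.0000, 0.0000, 0.0000, 0.0000]  mean=-0.0901  Neff=2.0004  idx=[7, 7, 7, 7, 7, 7, 7, 8, 8, 8, 8, 8, 8]
step 2: w=[0.0855, 0.0855, 0.0855, 0.0855, 0.0855, 0.0855, 0.0855, 0.0669, 0.0669, 0.0669, 0.0669, 0.0669, 0.0669]  mean=-0.0920  Neff=12.8149  idx=[0, 1, 2, 3, 4, 5, 5, 6, 7, 9, 10, 11, 12]
step 3: w=[0.0830, 0.0830, 0.0830, 0.0830, 0.0830, 0.0830, 0.0830, 0.0830, 0.0672, 0.0672, 0.0672, 0.0672, 0.0672]  mean=-0.0933  Neff=12.8708  idx=[0, 1, 2, 3, 4, 5, 6, 7, 8, 9, 10, 11, 12]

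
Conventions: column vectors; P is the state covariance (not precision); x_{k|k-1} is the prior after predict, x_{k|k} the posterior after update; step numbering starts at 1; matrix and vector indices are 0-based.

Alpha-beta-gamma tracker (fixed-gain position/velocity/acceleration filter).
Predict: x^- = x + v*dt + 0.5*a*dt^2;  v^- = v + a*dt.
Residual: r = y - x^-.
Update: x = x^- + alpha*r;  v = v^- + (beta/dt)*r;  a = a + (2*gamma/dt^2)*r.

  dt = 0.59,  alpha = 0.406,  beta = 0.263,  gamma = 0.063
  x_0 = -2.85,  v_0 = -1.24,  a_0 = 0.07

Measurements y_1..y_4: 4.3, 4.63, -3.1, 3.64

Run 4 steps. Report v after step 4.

step 1: x_pred=-3.5694  r=7.8694  x^+=-0.3744  v^+=2.3092  a^+=2.9185
step 2: x_pred=1.4959  r=3.1341  x^+=2.7684  v^+=5.4281  a^+=4.0529
step 3: x_pred=6.6764  r=-9.7764  x^+=2.7072  v^+=3.4614  a^+=0.5142
step 4: x_pred=4.8389  r=-1.1989  x^+=4.3521  v^+=3.2303  a^+=0.0802

v_post = 3.2303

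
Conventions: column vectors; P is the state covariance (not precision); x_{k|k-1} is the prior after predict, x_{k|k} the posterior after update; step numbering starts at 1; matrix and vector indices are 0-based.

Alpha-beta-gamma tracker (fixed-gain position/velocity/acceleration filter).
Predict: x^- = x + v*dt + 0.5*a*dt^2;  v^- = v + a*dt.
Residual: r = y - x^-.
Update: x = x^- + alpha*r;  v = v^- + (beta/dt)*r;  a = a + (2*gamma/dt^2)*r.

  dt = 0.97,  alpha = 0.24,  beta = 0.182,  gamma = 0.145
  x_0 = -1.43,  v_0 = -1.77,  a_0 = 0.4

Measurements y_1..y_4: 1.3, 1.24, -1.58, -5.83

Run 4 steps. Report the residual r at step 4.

resid = -10.9970

step 1: x_pred=-2.9587  r=4.2587  x^+=-1.9366  v^+=-0.5829  a^+=1.7126
step 2: x_pred=-1.6964  r=2.9364  x^+=-0.9917  v^+=1.6292  a^+=2.6176
step 3: x_pred=1.8202  r=-3.4002  x^+=1.0041  v^+=3.5304  a^+=1.5697
step 4: x_pred=5.1670  r=-10.9970  x^+=2.5278  v^+=2.9896  a^+=-1.8198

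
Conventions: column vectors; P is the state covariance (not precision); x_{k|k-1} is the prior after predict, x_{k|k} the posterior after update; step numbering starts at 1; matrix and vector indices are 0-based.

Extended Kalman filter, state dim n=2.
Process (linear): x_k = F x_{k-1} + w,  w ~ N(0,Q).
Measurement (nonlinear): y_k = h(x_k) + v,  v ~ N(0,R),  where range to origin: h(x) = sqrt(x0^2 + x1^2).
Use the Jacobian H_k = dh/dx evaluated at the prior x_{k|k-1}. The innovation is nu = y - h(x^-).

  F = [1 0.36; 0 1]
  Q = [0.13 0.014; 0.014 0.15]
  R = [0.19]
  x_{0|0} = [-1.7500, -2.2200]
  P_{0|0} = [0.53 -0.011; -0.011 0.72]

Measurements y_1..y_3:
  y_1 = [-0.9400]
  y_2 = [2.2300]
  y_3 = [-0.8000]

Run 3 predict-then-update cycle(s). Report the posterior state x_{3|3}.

x_post = [-0.0713, 0.2688]

step 1: x^-=[-2.5492, -2.2200]  P^-=[0.7454 0.2622; 0.2622 0.8700]  H_jac=[-0.7541 -0.6567]  S=[1.2488]  K=[-0.5880; -0.6158]  nu=[-4.3204]  x^+=[-0.0089, 0.4406]  P^+=[0.3136 -0.1900; -0.1900 0.3964]
step 2: x^-=[0.1498, 0.4406]  P^-=[0.3582 -0.0333; -0.0333 0.5464]  H_jac=[0.3218 0.9468]  S=[0.6966]  K=[0.1202; 0.7272]  nu=[1.7646]  x^+=[0.3618, 1.7239]  P^+=[0.3481 -0.0942; -0.0942 0.1780]
step 3: x^-=[0.9824, 1.7239]  P^-=[0.4334 -0.0161; -0.0161 0.3280]  H_jac=[0.4951 0.8688]  S=[0.5299]  K=[0.3784; 0.5226]  nu=[-2.7842]  x^+=[-0.0713, 0.2688]  P^+=[0.3575 -0.1209; -0.1209 0.1832]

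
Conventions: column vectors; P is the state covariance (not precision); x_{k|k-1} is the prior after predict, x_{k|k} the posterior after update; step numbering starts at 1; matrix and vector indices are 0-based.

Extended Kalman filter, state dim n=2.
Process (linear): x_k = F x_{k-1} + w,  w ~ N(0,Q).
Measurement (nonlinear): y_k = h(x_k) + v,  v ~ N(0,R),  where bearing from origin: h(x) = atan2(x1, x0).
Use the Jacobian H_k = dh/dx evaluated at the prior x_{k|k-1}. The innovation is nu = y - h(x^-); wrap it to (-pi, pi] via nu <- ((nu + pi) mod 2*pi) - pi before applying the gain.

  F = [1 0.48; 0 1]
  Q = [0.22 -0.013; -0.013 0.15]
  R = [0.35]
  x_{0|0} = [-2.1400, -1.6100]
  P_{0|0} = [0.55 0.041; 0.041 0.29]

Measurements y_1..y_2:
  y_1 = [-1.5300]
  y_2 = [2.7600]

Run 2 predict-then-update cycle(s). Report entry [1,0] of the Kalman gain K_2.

step 1: x^-=[-2.9128, -1.6100]  P^-=[0.8762 0.1672; 0.1672 0.4400]  H_jac=[0.1454 -0.2630]  S=[0.3862]  K=[0.2159; -0.2367]  nu=[1.1067]  x^+=[-2.6738, -1.8719]  P^+=[0.8582 0.1869; 0.1869 0.4184]
step 2: x^-=[-3.5724, -1.8719]  P^-=[1.3540 0.3748; 0.3748 0.5684]  H_jac=[0.1151 -0.2196]  S=[0.3764]  K=[0.1953; -0.2170]  nu=[-0.8643]  x^+=[-3.7412, -1.6844]  P^+=[1.3397 0.3907; 0.3907 0.5506]

K[1,0] = -0.2170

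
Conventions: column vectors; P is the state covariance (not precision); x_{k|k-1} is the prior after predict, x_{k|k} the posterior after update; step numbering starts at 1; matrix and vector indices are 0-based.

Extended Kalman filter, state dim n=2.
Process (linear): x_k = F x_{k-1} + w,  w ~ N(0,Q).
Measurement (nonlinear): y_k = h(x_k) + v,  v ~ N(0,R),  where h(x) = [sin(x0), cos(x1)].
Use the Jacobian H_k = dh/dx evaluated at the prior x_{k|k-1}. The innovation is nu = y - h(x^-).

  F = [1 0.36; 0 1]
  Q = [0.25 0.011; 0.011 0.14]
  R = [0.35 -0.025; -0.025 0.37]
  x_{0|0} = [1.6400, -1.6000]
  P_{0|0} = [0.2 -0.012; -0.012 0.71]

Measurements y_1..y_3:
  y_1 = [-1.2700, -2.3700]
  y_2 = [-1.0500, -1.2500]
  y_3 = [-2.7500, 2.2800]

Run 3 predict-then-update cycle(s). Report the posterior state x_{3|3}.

x_post = [-1.2522, -3.7540]

step 1: x^-=[1.0640, -1.6000]  P^-=[0.5334 0.2546; 0.2546 0.8500]  H_jac=[0.4854 0.0000; 0.0000 0.9996]  S=[0.4757 0.0985; 0.0985 1.2193]  K=[0.5096 0.1675; 0.1174 0.6873]  nu=[-2.1443, -2.3408]  x^+=[-0.4209, -3.4608]  P^+=[0.3588 0.0493; 0.0493 0.2515]
step 2: x^-=[-1.6667, -3.4608]  P^-=[0.6769 0.1508; 0.1508 0.3915]  H_jac=[-0.0958 0.0000; 0.0000 -0.3138]  S=[0.3562 -0.0205; -0.0205 0.4085]  K=[-0.1892 -0.1253; -0.0580 -0.3036]  nu=[-0.0546, -0.3005]  x^+=[-1.6188, -3.3664]  P^+=[0.6587 0.1327; 0.1327 0.3534]
step 3: x^-=[-2.8306, -3.3664]  P^-=[1.0500 0.2709; 0.2709 0.4934]  H_jac=[-0.9520 0.0000; 0.0000 -0.2229]  S=[1.3017 0.0325; 0.0325 0.3945]  K=[-0.7657 -0.0900; -0.1916 -0.2630]  nu=[-2.4440, 3.2548]  x^+=[-1.2522, -3.7540]  P^+=[0.2791 0.0635; 0.0635 0.4150]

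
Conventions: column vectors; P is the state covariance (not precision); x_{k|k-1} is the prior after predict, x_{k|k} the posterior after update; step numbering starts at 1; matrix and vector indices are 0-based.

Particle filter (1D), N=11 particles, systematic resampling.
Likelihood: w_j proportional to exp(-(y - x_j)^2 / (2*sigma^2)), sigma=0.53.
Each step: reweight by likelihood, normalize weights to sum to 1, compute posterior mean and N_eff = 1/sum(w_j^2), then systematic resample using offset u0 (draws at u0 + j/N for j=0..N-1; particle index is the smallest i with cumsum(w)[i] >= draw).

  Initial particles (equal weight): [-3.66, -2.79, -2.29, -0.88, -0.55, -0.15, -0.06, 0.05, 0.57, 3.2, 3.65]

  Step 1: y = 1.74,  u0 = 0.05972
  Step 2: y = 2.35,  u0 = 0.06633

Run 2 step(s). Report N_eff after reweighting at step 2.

step 1: w=[0.0000, 0.0000, 0.0000, 0.0000, 0.0007, 0.0141, 0.0255, 0.0505, 0.7132, 0.1835, 0.0123]  mean=1.0372  Neff=1.8318  idx=[7, 8, 8, 8, 8, 8, 8, 8, 8, 9, 9]
step 2: w=[0.0001, 0.0061, 0.0061, 0.0061, 0.0061, 0.0061, 0.0061, 0.0061, 0.0061, 0.4755, 0.4755]  mean=3.0709  Neff=2.2102  idx=[9, 9, 9, 9, 9, 9, 10, 10, 10, 10, 10]

N_eff = 2.2102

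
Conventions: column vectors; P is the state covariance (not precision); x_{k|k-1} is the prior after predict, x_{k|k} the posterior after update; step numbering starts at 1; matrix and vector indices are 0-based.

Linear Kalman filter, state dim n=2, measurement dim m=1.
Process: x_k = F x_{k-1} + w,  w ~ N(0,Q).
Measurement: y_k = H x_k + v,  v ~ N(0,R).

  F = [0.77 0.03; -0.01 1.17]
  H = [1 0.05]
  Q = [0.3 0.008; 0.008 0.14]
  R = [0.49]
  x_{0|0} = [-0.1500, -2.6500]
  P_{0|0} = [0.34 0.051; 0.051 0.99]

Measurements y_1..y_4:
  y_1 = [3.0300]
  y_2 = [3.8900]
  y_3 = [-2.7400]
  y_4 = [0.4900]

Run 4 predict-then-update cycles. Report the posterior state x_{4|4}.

x_post = [0.1757, -4.3016]

step 1: x^-=[-0.1950, -3.0990]  P^-=[0.5048 0.0861; 0.0861 1.4941]  S=[1.0072]  K=[0.5055; 0.1596]  nu=[3.3800]  x^+=[1.5136, -2.5595]  P^+=[0.2475 0.0048; 0.0048 1.4684]
step 2: x^-=[1.0887, -3.0097]  P^-=[0.4483 0.0620; 0.0620 2.1500]  S=[0.9498]  K=[0.4752; 0.1784]  nu=[2.9518]  x^+=[2.4914, -2.4831]  P^+=[0.2338 -0.0186; -0.0186 2.1198]
step 3: x^-=[1.8439, -2.9302]  P^-=[0.4397 0.0639; 0.0639 3.0422]  S=[0.9436]  K=[0.4693; 0.2289]  nu=[-4.4374]  x^+=[-0.2386, -3.9458]  P^+=[0.2318 -0.0375; -0.0375 2.9928]
step 4: x^-=[-0.3021, -4.6142]  P^-=[0.4384 0.0775; 0.0775 4.2377]  S=[0.9468]  K=[0.4672; 0.3057]  nu=[1.0228]  x^+=[0.1757, -4.3016]  P^+=[0.2318 -0.0577; -0.0577 4.1492]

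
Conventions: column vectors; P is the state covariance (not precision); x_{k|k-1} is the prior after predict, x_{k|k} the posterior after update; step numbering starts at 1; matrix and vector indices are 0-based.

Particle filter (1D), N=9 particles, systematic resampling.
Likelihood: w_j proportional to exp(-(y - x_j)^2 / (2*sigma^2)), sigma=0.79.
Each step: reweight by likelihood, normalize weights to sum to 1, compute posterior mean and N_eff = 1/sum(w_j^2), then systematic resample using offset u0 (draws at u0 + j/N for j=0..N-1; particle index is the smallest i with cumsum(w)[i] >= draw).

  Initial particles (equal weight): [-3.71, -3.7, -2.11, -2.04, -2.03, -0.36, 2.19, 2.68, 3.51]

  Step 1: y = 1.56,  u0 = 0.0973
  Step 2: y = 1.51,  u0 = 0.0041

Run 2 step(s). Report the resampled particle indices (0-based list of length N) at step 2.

step 1: w=[0.0000, 0.0000, 0.0000, 0.0000, 0.0000, 0.0437, 0.6097, 0.3067, 0.0398]  mean=2.2811  Neff=2.1309  idx=[6, 6, 6, 6, 6, 6, 7, 7, 8]
step 2: w=[0.1423, 0.1423, 0.1423, 0.1423, 0.1423, 0.1423, 0.0688, 0.0688, 0.0084]  mean=2.2685  Neff=7.6286  idx=[0, 0, 1, 2, 3, 3, 4, 5, 6]

resampled_idx = [0, 0, 1, 2, 3, 3, 4, 5, 6]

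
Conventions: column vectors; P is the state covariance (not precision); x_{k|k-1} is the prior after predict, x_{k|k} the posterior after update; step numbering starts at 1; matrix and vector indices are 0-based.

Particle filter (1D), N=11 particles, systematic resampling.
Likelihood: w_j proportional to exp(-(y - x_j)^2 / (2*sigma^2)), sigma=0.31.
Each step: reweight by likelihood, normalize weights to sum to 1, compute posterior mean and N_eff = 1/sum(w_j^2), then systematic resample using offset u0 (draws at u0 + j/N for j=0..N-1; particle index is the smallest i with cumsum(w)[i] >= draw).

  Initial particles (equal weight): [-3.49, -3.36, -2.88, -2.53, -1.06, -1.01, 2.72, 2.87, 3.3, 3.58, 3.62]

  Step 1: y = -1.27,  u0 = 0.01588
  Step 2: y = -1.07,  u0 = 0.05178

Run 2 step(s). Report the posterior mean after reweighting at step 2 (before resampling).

post_mean = -1.0375

step 1: w=[0.0000, 0.0000, 0.0000, 0.0002, 0.5304, 0.4694, 0.0000, 0.0000, 0.0000, 0.0000, 0.0000]  mean=-1.0368  Neff=1.9933  idx=[4, 4, 4, 4, 4, 4, 5, 5, 5, 5, 5]
step 2: w=[0.0917, 0.0917, 0.0917, 0.0917, 0.0917, 0.0917, 0.0900, 0.0900, 0.0900, 0.0900, 0.0900]  mean=-1.0375  Neff=10.9991  idx=[0, 1, 2, 3, 4, 5, 6, 7, 8, 9, 10]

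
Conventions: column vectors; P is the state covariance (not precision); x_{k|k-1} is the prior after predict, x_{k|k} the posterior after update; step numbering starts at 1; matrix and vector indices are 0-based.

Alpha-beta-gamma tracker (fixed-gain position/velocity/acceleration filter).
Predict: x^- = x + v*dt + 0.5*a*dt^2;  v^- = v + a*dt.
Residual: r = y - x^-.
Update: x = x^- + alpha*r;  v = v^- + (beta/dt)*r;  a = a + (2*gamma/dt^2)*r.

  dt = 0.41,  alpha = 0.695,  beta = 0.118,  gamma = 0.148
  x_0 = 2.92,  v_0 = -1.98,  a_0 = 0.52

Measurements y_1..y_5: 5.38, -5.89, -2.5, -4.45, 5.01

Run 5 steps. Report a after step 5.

step 1: x_pred=2.1519  r=3.2281  x^+=4.3954  v^+=-0.8377  a^+=6.2042
step 2: x_pred=4.5734  r=-10.4634  x^+=-2.6987  v^+=-1.3054  a^+=-12.2204
step 3: x_pred=-4.2610  r=1.7610  x^+=-3.0371  v^+=-5.8090  a^+=-9.1195
step 4: x_pred=-6.1853  r=1.7353  x^+=-4.9793  v^+=-9.0485  a^+=-6.0639
step 5: x_pred=-9.1988  r=14.2088  x^+=0.6763  v^+=-7.4454  a^+=18.9558

a_post = 18.9558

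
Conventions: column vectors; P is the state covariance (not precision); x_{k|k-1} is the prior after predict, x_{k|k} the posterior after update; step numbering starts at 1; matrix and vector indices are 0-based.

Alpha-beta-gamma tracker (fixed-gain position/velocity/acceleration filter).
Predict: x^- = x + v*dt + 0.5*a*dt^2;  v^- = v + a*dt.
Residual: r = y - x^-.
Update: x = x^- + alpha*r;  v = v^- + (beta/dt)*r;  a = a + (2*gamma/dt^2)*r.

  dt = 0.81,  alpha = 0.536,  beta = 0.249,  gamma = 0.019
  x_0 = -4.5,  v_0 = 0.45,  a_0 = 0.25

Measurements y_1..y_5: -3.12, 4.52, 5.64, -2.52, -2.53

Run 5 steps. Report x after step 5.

step 1: x_pred=-4.0535  r=0.9335  x^+=-3.5531  v^+=0.9395  a^+=0.3041
step 2: x_pred=-2.6924  r=7.2124  x^+=1.1734  v^+=3.4029  a^+=0.7218
step 3: x_pred=4.1666  r=1.4734  x^+=4.9563  v^+=4.4405  a^+=0.8071
step 4: x_pred=8.8179  r=-11.3379  x^+=2.7408  v^+=1.6089  a^+=0.1505
step 5: x_pred=4.0934  r=-6.6234  x^+=0.5432  v^+=-0.3053  a^+=-0.2331

x_post = 0.5432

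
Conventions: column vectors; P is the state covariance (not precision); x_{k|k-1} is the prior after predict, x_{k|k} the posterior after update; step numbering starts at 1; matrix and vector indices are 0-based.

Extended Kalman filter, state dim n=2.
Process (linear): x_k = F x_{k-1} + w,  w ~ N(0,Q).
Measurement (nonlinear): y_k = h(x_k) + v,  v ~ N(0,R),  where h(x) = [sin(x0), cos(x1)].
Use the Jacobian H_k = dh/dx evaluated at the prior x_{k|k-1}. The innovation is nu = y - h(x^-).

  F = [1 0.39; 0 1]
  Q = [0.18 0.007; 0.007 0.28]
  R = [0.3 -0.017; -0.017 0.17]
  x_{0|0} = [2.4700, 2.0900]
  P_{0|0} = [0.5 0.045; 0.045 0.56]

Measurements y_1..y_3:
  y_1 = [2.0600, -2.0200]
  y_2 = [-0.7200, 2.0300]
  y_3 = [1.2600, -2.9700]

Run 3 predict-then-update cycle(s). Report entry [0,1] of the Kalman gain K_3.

K[0,1] = 0.1946

step 1: x^-=[3.2851, 2.0900]  P^-=[0.8003 0.2704; 0.2704 0.8400]  H_jac=[-0.9897 0.0000; 0.0000 -0.8682]  S=[1.0839 0.2154; 0.2154 0.8032]  K=[-0.7105 -0.1018; -0.0702 -0.8892]  nu=[2.2030, -1.5238]  x^+=[1.8749, 3.2902]  P^+=[0.2136 0.0060; 0.0060 0.1727]
step 2: x^-=[3.1581, 3.2902]  P^-=[0.4246 0.0804; 0.0804 0.4527]  H_jac=[-0.9999 0.0000; 0.0000 0.1480]  S=[0.7245 -0.0289; -0.0289 0.1799]  K=[-0.5871 -0.0282; -0.0967 0.3570]  nu=[-0.7035, 3.0190]  x^+=[3.4861, 4.4360]  P^+=[0.1757 0.0351; 0.0351 0.4210]
step 3: x^-=[5.2161, 4.4360]  P^-=[0.4471 0.2063; 0.2063 0.7010]  H_jac=[0.4827 0.0000; 0.0000 0.9620]  S=[0.4042 0.0788; 0.0788 0.8188]  K=[0.4960 0.1946; 0.0874 0.8152]  nu=[2.1358, -2.6971]  x^+=[5.7506, 2.4239]  P^+=[0.3014 0.0256; 0.0256 0.1425]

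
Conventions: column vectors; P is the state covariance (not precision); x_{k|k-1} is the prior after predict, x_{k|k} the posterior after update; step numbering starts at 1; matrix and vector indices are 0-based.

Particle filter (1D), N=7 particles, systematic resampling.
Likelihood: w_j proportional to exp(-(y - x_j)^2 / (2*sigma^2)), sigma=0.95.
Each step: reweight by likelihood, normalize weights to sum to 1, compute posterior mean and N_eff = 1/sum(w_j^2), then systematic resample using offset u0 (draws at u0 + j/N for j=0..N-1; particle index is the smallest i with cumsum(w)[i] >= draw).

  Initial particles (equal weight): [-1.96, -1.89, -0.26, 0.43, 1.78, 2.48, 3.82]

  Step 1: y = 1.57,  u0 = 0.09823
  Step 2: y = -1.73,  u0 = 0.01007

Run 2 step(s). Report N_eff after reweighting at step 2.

step 1: w=[0.0004, 0.0006, 0.0676, 0.2104, 0.4217, 0.2732, 0.0262]  mean=1.5990  Neff=3.3115  idx=[3, 3, 4, 4, 4, 5, 5]
step 2: w=[0.4891, 0.4891, 0.0070, 0.0070, 0.0070, 0.0004, 0.0004]  mean=0.4600  Neff=2.0896  idx=[0, 0, 0, 0, 1, 1, 1]

N_eff = 2.0896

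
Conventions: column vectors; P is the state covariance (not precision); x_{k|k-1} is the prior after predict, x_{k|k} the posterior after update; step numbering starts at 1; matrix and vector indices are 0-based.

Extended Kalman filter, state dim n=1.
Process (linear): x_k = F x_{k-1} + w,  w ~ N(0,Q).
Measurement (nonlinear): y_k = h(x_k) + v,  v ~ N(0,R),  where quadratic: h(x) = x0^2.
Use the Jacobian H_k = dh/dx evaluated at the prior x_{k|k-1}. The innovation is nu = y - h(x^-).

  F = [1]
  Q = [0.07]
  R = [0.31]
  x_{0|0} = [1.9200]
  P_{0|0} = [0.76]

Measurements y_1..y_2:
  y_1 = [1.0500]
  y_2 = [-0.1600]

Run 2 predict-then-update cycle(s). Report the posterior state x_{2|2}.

x_post = [0.8051]

step 1: x^-=[1.9200]  P^-=[0.8300]  H_jac=[3.8400]  S=[12.5488]  K=[0.2540]  nu=[-2.6364]  x^+=[1.2504]  P^+=[0.0205]
step 2: x^-=[1.2504]  P^-=[0.0905]  H_jac=[2.5008]  S=[0.8760]  K=[0.2584]  nu=[-1.7235]  x^+=[0.8051]  P^+=[0.0320]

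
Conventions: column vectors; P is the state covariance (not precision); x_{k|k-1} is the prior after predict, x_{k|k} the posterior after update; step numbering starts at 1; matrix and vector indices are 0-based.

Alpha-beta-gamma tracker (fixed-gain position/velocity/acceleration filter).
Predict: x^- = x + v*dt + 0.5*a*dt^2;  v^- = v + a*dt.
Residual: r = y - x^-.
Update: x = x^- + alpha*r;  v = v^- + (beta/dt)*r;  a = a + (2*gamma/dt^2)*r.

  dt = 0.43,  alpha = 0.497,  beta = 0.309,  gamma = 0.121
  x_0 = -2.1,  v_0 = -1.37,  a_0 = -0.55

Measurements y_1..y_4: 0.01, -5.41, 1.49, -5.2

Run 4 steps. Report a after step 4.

a_post = -1.8616

step 1: x_pred=-2.7399  r=2.7499  x^+=-1.3732  v^+=0.3696  a^+=3.0492
step 2: x_pred=-0.9324  r=-4.4776  x^+=-3.1578  v^+=-1.5369  a^+=-2.8112
step 3: x_pred=-4.0785  r=5.5685  x^+=-1.3110  v^+=1.2559  a^+=4.4770
step 4: x_pred=-0.3570  r=-4.8430  x^+=-2.7640  v^+=-0.2992  a^+=-1.8616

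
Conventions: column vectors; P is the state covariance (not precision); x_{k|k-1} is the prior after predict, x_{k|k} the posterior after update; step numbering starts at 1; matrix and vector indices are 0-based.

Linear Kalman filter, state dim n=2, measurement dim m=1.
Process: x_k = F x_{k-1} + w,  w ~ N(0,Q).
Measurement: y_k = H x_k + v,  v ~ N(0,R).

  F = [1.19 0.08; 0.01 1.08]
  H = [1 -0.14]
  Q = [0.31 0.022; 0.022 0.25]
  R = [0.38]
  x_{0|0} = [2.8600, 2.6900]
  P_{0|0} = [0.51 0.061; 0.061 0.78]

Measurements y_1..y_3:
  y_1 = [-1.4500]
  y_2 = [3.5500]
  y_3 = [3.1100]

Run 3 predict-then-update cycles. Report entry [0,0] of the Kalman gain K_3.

K[0,0] = 0.6693

step 1: x^-=[3.6186, 2.9338]  P^-=[1.0488 0.1739; 0.1739 1.1612]  S=[1.4029]  K=[0.7303; 0.0081]  nu=[-4.6579]  x^+=[0.2171, 2.8961]  P^+=[0.3007 0.1656; 0.1656 1.1611]
step 2: x^-=[0.4901, 3.1300]  P^-=[0.7748 0.3389; 0.3389 1.6079]  S=[1.0914]  K=[0.6664; 0.1043]  nu=[3.4981]  x^+=[2.8213, 3.4947]  P^+=[0.2901 0.2631; 0.2631 1.5960]
step 3: x^-=[3.6369, 3.8025]  P^-=[0.7811 0.5016; 0.5016 2.1173]  S=[1.0621]  K=[0.6693; 0.1932]  nu=[0.0054]  x^+=[3.6405, 3.8035]  P^+=[0.3053 0.3643; 0.3643 2.0777]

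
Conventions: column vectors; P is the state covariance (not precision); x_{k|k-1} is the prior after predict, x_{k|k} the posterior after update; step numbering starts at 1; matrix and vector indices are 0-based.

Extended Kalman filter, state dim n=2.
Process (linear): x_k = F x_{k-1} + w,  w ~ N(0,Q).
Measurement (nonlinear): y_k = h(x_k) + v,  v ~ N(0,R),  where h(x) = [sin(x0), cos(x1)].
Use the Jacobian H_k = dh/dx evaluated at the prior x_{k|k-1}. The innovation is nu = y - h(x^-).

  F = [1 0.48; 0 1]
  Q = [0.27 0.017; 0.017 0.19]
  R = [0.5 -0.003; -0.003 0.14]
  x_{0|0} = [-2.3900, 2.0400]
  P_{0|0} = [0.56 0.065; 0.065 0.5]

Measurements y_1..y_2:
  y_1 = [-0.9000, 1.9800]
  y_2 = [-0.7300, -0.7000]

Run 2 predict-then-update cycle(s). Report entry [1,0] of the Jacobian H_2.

step 1: x^-=[-1.4108, 2.0400]  P^-=[1.0076 0.3220; 0.3220 0.6900]  H_jac=[0.1593 0.0000; 0.0000 -0.8919]  S=[0.5256 -0.0488; -0.0488 0.6889]  K=[0.2685 -0.3979; 0.0148 -0.8923]  nu=[0.0872, 2.4322]  x^+=[-2.3551, -0.1289]  P^+=[0.8502 0.0634; 0.0634 0.1401]
step 2: x^-=[-2.4170, -0.1289]  P^-=[1.2133 0.1476; 0.1476 0.3301]  H_jac=[-0.7487 0.0000; 0.0000 0.1285]  S=[1.1802 -0.0172; -0.0172 0.1455]  K=[-0.7692 0.0394; -0.0895 0.2811]  nu=[-0.0671, -1.6917]  x^+=[-2.4321, -0.5984]  P^+=[0.5138 0.0609; 0.0609 0.3083]

H_jac[1,0] = 0.0000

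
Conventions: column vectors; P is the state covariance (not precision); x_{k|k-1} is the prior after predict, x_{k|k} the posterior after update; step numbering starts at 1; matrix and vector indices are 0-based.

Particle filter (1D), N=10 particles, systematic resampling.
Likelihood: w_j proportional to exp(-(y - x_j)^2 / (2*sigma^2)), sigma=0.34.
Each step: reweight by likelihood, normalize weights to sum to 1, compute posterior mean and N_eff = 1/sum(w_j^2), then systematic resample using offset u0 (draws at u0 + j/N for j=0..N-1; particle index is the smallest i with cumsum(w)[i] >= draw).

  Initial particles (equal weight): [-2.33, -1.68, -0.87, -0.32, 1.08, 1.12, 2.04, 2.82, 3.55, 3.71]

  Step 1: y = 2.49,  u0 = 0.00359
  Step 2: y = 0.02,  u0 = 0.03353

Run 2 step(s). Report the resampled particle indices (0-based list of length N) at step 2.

resampled_idx = [0, 0, 0, 1, 1, 2, 2, 2, 3, 3]

step 1: w=[0.0000, 0.0000, 0.0000, 0.0000, 0.0002, 0.0003, 0.3964, 0.5942, 0.0074, 0.0015]  mean=2.5168  Neff=1.9596  idx=[6, 6, 6, 6, 7, 7, 7, 7, 7, 7]
step 2: w=[0.2500, 0.2500, 0.2500, 0.2500, 0.0000, 0.0000, 0.0000, 0.0000, 0.0000, 0.0000]  mean=2.0400  Neff=4.0000  idx=[0, 0, 0, 1, 1, 2, 2, 2, 3, 3]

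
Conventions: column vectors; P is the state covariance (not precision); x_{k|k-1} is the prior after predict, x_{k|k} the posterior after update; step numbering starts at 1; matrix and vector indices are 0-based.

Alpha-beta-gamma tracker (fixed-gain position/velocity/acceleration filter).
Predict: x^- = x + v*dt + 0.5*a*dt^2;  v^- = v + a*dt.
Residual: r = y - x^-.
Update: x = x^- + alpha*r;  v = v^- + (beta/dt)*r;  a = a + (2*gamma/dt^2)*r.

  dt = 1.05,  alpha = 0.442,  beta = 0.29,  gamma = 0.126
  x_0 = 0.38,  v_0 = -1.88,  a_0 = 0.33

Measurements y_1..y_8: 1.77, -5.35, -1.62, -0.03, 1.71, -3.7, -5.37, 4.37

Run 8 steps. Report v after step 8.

step 1: x_pred=-1.4121  r=3.1821  x^+=-0.0056  v^+=-0.6546  a^+=1.0573
step 2: x_pred=-0.1101  r=-5.2399  x^+=-2.4261  v^+=-0.9916  a^+=-0.1404
step 3: x_pred=-3.5447  r=1.9247  x^+=-2.6940  v^+=-0.6074  a^+=0.2996
step 4: x_pred=-3.1666  r=3.1366  x^+=-1.7802  v^+=0.5735  a^+=1.0165
step 5: x_pred=-0.6177  r=2.3277  x^+=0.4111  v^+=2.2837  a^+=1.5486
step 6: x_pred=3.6627  r=-7.3627  x^+=0.4084  v^+=1.8762  a^+=-0.1343
step 7: x_pred=2.3044  r=-7.6744  x^+=-1.0877  v^+=-0.3844  a^+=-1.8885
step 8: x_pred=-2.5323  r=6.9023  x^+=0.5185  v^+=-0.4609  a^+=-0.3108

v_post = -0.4609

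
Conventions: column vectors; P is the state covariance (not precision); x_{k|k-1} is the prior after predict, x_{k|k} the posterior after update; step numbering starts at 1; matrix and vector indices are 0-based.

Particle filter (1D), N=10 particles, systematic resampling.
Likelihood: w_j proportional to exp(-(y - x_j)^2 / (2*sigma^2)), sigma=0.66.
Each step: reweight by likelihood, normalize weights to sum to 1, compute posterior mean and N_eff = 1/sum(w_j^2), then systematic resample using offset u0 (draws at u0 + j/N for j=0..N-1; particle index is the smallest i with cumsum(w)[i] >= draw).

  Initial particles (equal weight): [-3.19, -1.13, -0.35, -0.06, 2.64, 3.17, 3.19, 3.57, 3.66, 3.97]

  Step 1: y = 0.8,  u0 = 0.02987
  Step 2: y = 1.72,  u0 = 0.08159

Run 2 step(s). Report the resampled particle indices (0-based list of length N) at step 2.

resampled_idx = [2, 4, 4, 5, 6, 7, 7, 8, 9, 9]

step 1: w=[0.0000, 0.0203, 0.3201, 0.6249, 0.0300, 0.0023, 0.0021, 0.0002, 0.0001, 0.0000]  mean=-0.0781  Neff=2.0232  idx=[2, 2, 2, 2, 3, 3, 3, 3, 3, 3]
step 2: w=[0.0390, 0.0390, 0.0390, 0.0390, 0.1406, 0.1406, 0.1406, 0.1406, 0.1406, 0.1406]  mean=-0.1053  Neff=8.0146  idx=[2, 4, 4, 5, 6, 7, 7, 8, 9, 9]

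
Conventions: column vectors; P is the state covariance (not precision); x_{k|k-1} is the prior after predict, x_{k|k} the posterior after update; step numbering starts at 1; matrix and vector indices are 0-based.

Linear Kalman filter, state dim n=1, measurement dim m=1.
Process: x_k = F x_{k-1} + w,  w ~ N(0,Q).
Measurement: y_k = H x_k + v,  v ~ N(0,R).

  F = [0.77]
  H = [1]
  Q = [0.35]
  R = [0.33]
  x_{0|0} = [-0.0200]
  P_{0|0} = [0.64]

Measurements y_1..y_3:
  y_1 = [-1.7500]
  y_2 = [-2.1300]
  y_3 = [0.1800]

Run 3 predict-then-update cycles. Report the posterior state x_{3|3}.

x_post = [-0.4193]

step 1: x^-=[-0.0154]  P^-=[0.7295]  S=[1.0595]  K=[0.6885]  nu=[-1.7346]  x^+=[-1.2097]  P^+=[0.2272]
step 2: x^-=[-0.9315]  P^-=[0.4847]  S=[0.8147]  K=[0.5949]  nu=[-1.1985]  x^+=[-1.6445]  P^+=[0.1963]
step 3: x^-=[-1.2663]  P^-=[0.4664]  S=[0.7964]  K=[0.5856]  nu=[1.4463]  x^+=[-0.4193]  P^+=[0.1933]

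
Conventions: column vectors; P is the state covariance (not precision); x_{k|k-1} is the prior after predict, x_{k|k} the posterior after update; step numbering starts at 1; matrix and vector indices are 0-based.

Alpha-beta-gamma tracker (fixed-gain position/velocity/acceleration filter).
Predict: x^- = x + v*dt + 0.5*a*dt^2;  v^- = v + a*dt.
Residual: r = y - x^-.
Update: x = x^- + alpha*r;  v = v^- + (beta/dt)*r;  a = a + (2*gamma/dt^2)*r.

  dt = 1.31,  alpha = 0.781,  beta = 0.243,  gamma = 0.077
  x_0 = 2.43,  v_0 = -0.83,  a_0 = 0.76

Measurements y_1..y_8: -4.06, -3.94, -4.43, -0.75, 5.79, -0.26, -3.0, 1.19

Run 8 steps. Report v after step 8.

v_post = 0.9517

step 1: x_pred=1.9948  r=-6.0548  x^+=-2.7340  v^+=-0.9575  a^+=0.2167
step 2: x_pred=-3.8025  r=-0.1375  x^+=-3.9099  v^+=-0.6992  a^+=0.2043
step 3: x_pred=-4.6506  r=0.2206  x^+=-4.4783  v^+=-0.3907  a^+=0.2241
step 4: x_pred=-4.7978  r=4.0478  x^+=-1.6365  v^+=0.6538  a^+=0.5873
step 5: x_pred=-0.2761  r=6.0661  x^+=4.4615  v^+=2.5484  a^+=1.1317
step 6: x_pred=8.7710  r=-9.0310  x^+=1.7178  v^+=2.3557  a^+=0.3213
step 7: x_pred=5.0795  r=-8.0795  x^+=-1.2306  v^+=1.2779  a^+=-0.4038
step 8: x_pred=0.0970  r=1.0930  x^+=0.9506  v^+=0.9517  a^+=-0.3057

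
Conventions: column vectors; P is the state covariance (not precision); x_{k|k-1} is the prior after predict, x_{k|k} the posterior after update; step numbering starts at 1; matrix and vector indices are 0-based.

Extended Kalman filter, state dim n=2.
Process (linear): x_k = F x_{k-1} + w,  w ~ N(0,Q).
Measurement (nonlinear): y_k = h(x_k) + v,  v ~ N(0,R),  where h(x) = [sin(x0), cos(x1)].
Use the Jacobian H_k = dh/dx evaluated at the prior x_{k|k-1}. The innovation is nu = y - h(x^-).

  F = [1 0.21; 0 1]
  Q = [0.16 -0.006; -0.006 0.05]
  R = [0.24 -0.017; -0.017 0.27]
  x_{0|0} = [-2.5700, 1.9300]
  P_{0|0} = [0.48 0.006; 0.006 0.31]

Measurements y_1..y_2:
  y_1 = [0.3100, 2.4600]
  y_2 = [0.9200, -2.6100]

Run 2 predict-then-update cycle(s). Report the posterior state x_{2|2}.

x_post = [-3.6309, 0.8811]

step 1: x^-=[-2.1647, 1.9300]  P^-=[0.6562 0.0651; 0.0651 0.3600]  H_jac=[-0.5596 0.0000; 0.0000 -0.9362]  S=[0.4455 0.0171; 0.0171 0.5855]  K=[-0.8212 -0.0801; -0.0597 -0.5739]  nu=[1.1388, 2.8115]  x^+=[-3.3250, 0.2485]  P^+=[0.3498 0.0082; 0.0082 0.1644]
step 2: x^-=[-3.2729, 0.2485]  P^-=[0.5205 0.0367; 0.0367 0.2144]  H_jac=[-0.9914 0.0000; 0.0000 -0.2460]  S=[0.7515 -0.0080; -0.0080 0.2830]  K=[-0.6871 -0.0515; -0.0504 -0.1878]  nu=[0.7891, -3.5793]  x^+=[-3.6309, 0.8811]  P^+=[0.1655 0.0090; 0.0090 0.2027]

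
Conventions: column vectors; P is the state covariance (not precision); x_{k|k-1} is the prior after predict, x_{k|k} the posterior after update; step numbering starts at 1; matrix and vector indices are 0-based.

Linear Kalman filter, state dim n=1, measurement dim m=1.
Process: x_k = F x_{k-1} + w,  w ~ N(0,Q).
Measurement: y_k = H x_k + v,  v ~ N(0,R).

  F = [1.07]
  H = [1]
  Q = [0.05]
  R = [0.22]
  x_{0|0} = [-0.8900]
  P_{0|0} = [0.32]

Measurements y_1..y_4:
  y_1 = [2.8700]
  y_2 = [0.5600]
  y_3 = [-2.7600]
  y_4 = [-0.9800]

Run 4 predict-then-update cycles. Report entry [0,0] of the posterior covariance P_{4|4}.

P_post[0,0] = 0.0931

step 1: x^-=[-0.9523]  P^-=[0.4164]  S=[0.6364]  K=[0.6543]  nu=[3.8223]  x^+=[1.5486]  P^+=[0.1439]
step 2: x^-=[1.6570]  P^-=[0.2148]  S=[0.4348]  K=[0.4940]  nu=[-1.0970]  x^+=[1.1151]  P^+=[0.1087]
step 3: x^-=[1.1931]  P^-=[0.1744]  S=[0.3944]  K=[0.4422]  nu=[-3.9531]  x^+=[-0.5551]  P^+=[0.0973]
step 4: x^-=[-0.5940]  P^-=[0.1614]  S=[0.3814]  K=[0.4232]  nu=[-0.3860]  x^+=[-0.7573]  P^+=[0.0931]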